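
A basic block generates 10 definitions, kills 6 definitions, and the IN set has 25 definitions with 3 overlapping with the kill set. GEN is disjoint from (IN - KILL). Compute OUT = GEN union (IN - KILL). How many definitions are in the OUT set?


IN - KILL: 25 - 3 = 22 surviving definitions
OUT = GEN + surviving = 10 + 22 = 32

32


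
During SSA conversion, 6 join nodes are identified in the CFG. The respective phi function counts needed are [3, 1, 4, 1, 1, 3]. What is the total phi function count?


Total phi functions = sum of phi functions at each join node
= 3 + 1 + 4 + 1 + 1 + 3 = 13

13


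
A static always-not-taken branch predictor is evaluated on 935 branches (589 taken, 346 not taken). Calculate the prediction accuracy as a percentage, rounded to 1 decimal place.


Predictor: always-not-taken
Correct predictions = 346
Accuracy = 346 / 935 * 100 = 37.0%

37.0


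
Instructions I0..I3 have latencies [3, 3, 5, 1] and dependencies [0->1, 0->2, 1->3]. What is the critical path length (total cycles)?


Compute longest path through dependency graph: dist(Ik) = max over predecessors of dist + latency(Ik).
dist(I0) = latency 3 = 3
dist(I1) = dist(I0) + 3 = 3 + 3 = 6
dist(I2) = dist(I0) + 5 = 3 + 5 = 8
dist(I3) = dist(I1) + 1 = 6 + 1 = 7
Critical path = max dist = 8

8


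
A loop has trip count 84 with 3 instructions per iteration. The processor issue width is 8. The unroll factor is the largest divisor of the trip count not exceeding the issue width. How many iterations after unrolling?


Largest divisor of 84 <= 8 is 7
New iterations = 84 / 7 = 12

12


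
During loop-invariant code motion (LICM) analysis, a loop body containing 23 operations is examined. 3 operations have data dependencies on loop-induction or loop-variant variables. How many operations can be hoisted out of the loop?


Invariant candidates = total - loop-dependent
= 23 - 3 = 20

20


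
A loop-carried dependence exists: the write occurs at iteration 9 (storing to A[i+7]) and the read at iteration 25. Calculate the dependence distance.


Distance = read iteration - write iteration
= 25 - 9 = 16

16


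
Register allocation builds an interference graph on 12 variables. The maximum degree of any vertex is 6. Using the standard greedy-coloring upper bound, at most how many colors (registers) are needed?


Greedy coloring never needs more than (max_degree + 1) colors: when coloring a vertex, at most max_degree neighbors are already colored.
Upper bound = 6 + 1 = 7

7


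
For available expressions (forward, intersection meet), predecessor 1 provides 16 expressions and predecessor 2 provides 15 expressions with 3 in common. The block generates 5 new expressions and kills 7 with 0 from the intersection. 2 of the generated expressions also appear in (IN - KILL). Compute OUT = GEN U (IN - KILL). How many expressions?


IN = intersection of predecessors = 3
IN - KILL = 3 - 0 = 3
|OUT| = |GEN| + |IN - KILL| - |GEN ∩ (IN - KILL)| = 5 + 3 - 2 = 6

6


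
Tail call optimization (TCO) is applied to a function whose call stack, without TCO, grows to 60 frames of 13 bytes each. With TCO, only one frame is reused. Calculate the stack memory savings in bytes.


Without TCO: 60 * 13 = 780 bytes
With TCO: reuse 1 frame = 13 bytes
Savings = 780 - 13 = 767

767


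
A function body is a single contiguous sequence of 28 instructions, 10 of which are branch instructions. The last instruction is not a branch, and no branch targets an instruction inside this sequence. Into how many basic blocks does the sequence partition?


With no in-sequence branch targets, the leaders are the first instruction plus the instruction after each branch.
Number of basic blocks = branches + 1
= 10 + 1 = 11

11


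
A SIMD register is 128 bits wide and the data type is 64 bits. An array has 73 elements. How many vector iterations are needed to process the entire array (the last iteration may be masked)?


Width = 128 / 64 = 2 elements per vector op
Iterations = ceil(73 / 2) = 37

37


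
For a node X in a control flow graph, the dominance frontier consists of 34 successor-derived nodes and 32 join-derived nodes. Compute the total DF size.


DF(X) = direct successor contributions + join point contributions
= 34 + 32 = 66

66


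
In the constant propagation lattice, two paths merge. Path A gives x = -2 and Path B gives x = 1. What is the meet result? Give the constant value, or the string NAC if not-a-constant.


Meet operation: if both paths give the same constant, result is that constant; if they differ, result is NAC (not-a-constant).
Path A: -2, Path B: 1 -> differ
Result: not-a-constant -> NAC

NAC


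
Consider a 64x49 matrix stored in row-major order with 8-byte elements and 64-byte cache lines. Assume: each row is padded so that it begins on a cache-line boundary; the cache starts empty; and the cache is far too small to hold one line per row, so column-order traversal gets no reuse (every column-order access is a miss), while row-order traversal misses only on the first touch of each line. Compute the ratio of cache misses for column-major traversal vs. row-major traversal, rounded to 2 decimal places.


Each row occupies 49 * 8 = 392 bytes and starts on a line boundary, so it spans ceil(392 / 64) = 7 cache lines.
Row-major traversal misses (one per line touched): 64 * ceil(49 * 8 / 64) = 448
Column-major traversal misses (no reuse, every access misses): 64 * 49 = 3136
Ratio = 3136 / 448 = 7.0

7.0


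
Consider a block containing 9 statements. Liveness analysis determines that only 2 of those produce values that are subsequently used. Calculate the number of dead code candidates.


Dead code = total statements - live definitions
= 9 - 2 = 7

7


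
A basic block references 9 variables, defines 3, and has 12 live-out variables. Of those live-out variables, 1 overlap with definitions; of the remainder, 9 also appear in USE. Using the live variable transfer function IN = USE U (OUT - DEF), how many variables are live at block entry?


OUT - DEF: 12 - 1 = 11
|IN| = |USE| + |OUT - DEF| - |USE ∩ (OUT - DEF)| = 9 + 11 - 9 = 11

11


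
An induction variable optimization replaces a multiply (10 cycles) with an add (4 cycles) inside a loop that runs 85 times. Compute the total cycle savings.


Per-iteration saving = 10 - 4 = 6
Total saved = 85 * 6 = 510

510


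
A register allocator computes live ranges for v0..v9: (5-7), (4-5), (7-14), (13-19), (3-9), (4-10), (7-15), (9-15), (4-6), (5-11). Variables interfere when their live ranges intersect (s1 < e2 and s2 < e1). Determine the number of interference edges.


Check all pairs for overlapping intervals.
Two intervals (s1,e1) and (s2,e2) overlap if s1 < e2 and s2 < e1.
v0 (5-7) vs v1..v9: overlaps v4, v5, v8, v9 -> 4
v1 (4-5) vs v2..v9: overlaps v4, v5, v8 -> 3
v2 (7-14) vs v3..v9: overlaps v3, v4, v5, v6, v7, v9 -> 6
v3 (13-19) vs v4..v9: overlaps v6, v7 -> 2
v4 (3-9) vs v5..v9: overlaps v5, v6, v8, v9 -> 4
v5 (4-10) vs v6..v9: overlaps v6, v7, v8, v9 -> 4
v6 (7-15) vs v7..v9: overlaps v7, v9 -> 2
v7 (9-15) vs v8..v9: overlaps v9 -> 1
v8 (4-6) vs v9: overlaps v9 -> 1
Total overlapping pairs = 4 + 3 + 6 + 2 + 4 + 4 + 2 + 1 + 1 = 27

27


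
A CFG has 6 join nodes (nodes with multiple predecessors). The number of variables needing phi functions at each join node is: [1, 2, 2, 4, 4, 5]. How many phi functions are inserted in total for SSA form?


Total phi functions = sum of phi functions at each join node
= 1 + 2 + 2 + 4 + 4 + 5 = 18

18


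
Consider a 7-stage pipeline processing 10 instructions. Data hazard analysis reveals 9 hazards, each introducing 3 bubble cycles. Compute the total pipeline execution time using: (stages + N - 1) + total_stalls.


Base cycles = 7 + 10 - 1 = 16
Total stalls = 9 * 3 = 27
Total = 16 + 27 = 43

43


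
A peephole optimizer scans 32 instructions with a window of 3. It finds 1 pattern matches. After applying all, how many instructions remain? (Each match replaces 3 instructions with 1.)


Each match removes 2 instructions.
Total removed = 1 * 2 = 2
Remaining = 32 - 2 = 30

30


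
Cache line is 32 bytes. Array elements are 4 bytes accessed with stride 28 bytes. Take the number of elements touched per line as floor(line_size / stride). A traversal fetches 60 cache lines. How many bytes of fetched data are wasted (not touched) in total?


Elements per line = floor(32 / 28) = 1
Bytes used per line = 1 * 4 = 4
Wasted per line = 32 - 4 = 28
Total wasted = 28 * 60 = 1680

1680


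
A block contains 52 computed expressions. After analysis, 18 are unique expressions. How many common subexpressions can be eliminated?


CSE count = total expressions - unique expressions
= 52 - 18 = 34

34


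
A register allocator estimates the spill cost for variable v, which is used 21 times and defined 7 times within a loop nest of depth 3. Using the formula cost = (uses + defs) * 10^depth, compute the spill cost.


uses + defs = 21 + 7 = 28
10^3 = 1000
Spill cost = 28 * 1000 = 28000

28000


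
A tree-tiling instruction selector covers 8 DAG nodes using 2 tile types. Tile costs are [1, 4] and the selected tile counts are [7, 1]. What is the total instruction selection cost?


Total cost = sum(count_i * cost_i)
= 7*1 + 1*4
= 11

11


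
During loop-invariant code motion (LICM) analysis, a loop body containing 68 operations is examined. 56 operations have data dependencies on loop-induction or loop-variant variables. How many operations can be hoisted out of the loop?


Invariant candidates = total - loop-dependent
= 68 - 56 = 12

12


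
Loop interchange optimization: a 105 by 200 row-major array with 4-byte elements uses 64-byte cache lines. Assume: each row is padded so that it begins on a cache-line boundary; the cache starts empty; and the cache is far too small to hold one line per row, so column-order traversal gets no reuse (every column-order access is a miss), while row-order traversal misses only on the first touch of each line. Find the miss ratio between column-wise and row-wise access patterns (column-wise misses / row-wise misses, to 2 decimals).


Each row occupies 200 * 4 = 800 bytes and starts on a line boundary, so it spans ceil(800 / 64) = 13 cache lines.
Row-major traversal misses (one per line touched): 105 * ceil(200 * 4 / 64) = 1365
Column-major traversal misses (no reuse, every access misses): 105 * 200 = 21000
Ratio = 21000 / 1365 = 15.38

15.38


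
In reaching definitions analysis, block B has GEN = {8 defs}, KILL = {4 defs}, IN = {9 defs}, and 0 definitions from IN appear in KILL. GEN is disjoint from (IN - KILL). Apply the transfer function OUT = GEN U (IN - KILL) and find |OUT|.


IN - KILL: 9 - 0 = 9 surviving definitions
OUT = GEN + surviving = 8 + 9 = 17

17


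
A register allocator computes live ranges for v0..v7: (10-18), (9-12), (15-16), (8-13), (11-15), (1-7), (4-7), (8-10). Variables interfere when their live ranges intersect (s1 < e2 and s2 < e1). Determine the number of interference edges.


Check all pairs for overlapping intervals.
Two intervals (s1,e1) and (s2,e2) overlap if s1 < e2 and s2 < e1.
v0 (10-18) vs v1..v7: overlaps v1, v2, v3, v4 -> 4
v1 (9-12) vs v2..v7: overlaps v3, v4, v7 -> 3
v2 (15-16) vs v3..v7: overlaps none -> 0
v3 (8-13) vs v4..v7: overlaps v4, v7 -> 2
v4 (11-15) vs v5..v7: overlaps none -> 0
v5 (1-7) vs v6..v7: overlaps v6 -> 1
v6 (4-7) vs v7: overlaps none -> 0
Total overlapping pairs = 4 + 3 + 0 + 2 + 0 + 1 + 0 = 10

10


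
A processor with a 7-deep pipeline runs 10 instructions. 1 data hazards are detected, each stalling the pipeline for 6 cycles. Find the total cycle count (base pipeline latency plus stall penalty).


Base cycles = 7 + 10 - 1 = 16
Total stalls = 1 * 6 = 6
Total = 16 + 6 = 22

22


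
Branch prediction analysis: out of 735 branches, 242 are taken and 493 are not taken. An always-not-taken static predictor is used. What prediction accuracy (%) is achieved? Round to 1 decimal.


Predictor: always-not-taken
Correct predictions = 493
Accuracy = 493 / 735 * 100 = 67.1%

67.1


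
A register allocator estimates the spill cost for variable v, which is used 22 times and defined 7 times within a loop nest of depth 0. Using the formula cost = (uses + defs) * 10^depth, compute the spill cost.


uses + defs = 22 + 7 = 29
10^0 = 1
Spill cost = 29 * 1 = 29

29


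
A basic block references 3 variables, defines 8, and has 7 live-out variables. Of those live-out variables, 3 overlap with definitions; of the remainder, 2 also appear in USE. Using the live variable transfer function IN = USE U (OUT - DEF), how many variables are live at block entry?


OUT - DEF: 7 - 3 = 4
|IN| = |USE| + |OUT - DEF| - |USE ∩ (OUT - DEF)| = 3 + 4 - 2 = 5

5


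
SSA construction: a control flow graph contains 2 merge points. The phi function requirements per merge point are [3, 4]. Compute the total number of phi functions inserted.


Total phi functions = sum of phi functions at each join node
= 3 + 4 = 7

7


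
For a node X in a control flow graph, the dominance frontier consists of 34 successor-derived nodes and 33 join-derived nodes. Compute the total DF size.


DF(X) = direct successor contributions + join point contributions
= 34 + 33 = 67

67


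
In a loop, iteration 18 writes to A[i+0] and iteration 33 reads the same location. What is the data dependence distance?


Distance = read iteration - write iteration
= 33 - 18 = 15

15


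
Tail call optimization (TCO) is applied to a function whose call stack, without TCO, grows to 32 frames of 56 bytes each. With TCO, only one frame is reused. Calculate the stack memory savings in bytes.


Without TCO: 32 * 56 = 1792 bytes
With TCO: reuse 1 frame = 56 bytes
Savings = 1792 - 56 = 1736

1736


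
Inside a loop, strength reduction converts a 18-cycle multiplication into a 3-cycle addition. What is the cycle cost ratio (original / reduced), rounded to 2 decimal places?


Ratio = mult_cost / add_cost = 18 / 3 = 6.0

6.0


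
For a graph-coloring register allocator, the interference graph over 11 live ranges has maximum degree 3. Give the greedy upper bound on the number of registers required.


Greedy coloring never needs more than (max_degree + 1) colors: when coloring a vertex, at most max_degree neighbors are already colored.
Upper bound = 3 + 1 = 4

4


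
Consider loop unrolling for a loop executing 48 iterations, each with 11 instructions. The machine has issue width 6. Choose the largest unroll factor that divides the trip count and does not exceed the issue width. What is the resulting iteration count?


Largest divisor of 48 <= 6 is 6
New iterations = 48 / 6 = 8

8


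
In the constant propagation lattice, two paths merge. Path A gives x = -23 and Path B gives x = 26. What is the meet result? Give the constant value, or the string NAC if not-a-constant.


Meet operation: if both paths give the same constant, result is that constant; if they differ, result is NAC (not-a-constant).
Path A: -23, Path B: 26 -> differ
Result: not-a-constant -> NAC

NAC


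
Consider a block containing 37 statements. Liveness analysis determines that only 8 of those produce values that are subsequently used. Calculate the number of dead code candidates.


Dead code = total statements - live definitions
= 37 - 8 = 29

29


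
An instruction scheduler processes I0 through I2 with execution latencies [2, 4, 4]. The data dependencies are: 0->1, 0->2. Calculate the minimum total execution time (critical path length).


Compute longest path through dependency graph: dist(Ik) = max over predecessors of dist + latency(Ik).
dist(I0) = latency 2 = 2
dist(I1) = dist(I0) + 4 = 2 + 4 = 6
dist(I2) = dist(I0) + 4 = 2 + 4 = 6
Critical path = max dist = 6

6


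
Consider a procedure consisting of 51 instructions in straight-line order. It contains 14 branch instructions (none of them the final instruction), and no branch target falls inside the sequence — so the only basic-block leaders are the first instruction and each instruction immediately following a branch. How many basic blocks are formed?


With no in-sequence branch targets, the leaders are the first instruction plus the instruction after each branch.
Number of basic blocks = branches + 1
= 14 + 1 = 15

15


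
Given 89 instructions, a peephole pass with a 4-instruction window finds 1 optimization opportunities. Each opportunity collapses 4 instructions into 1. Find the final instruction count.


Each match removes 3 instructions.
Total removed = 1 * 3 = 3
Remaining = 89 - 3 = 86

86


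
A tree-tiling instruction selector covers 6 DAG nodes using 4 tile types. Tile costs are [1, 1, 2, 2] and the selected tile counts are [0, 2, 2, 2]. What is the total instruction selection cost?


Total cost = sum(count_i * cost_i)
= 0*1 + 2*1 + 2*2 + 2*2
= 10

10


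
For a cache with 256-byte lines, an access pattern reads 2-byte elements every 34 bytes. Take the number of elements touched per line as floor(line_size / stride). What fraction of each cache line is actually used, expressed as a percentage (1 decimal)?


Elements per cache line = floor(256 / 34) = 7
Bytes used = 7 * 2 = 14
Utilization = 14 / 256 * 100 = 5.5%

5.5


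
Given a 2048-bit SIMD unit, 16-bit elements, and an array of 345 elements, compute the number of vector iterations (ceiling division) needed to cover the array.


Width = 2048 / 16 = 128 elements per vector op
Iterations = ceil(345 / 128) = 3

3


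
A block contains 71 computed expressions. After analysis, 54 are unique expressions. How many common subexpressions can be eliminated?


CSE count = total expressions - unique expressions
= 71 - 54 = 17

17


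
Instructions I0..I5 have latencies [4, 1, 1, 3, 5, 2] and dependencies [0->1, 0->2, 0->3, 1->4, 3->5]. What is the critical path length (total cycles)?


Compute longest path through dependency graph: dist(Ik) = max over predecessors of dist + latency(Ik).
dist(I0) = latency 4 = 4
dist(I1) = dist(I0) + 1 = 4 + 1 = 5
dist(I2) = dist(I0) + 1 = 4 + 1 = 5
dist(I3) = dist(I0) + 3 = 4 + 3 = 7
dist(I4) = dist(I1) + 5 = 5 + 5 = 10
dist(I5) = dist(I3) + 2 = 7 + 2 = 9
Critical path = max dist = 10

10


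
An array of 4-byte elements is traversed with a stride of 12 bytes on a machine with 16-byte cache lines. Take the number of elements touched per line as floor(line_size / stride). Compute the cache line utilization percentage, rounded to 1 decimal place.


Elements per cache line = floor(16 / 12) = 1
Bytes used = 1 * 4 = 4
Utilization = 4 / 16 * 100 = 25.0%

25.0


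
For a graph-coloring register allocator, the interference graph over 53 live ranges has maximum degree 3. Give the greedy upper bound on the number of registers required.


Greedy coloring never needs more than (max_degree + 1) colors: when coloring a vertex, at most max_degree neighbors are already colored.
Upper bound = 3 + 1 = 4

4


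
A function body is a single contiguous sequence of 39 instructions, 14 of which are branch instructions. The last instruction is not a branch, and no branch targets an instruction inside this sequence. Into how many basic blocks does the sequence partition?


With no in-sequence branch targets, the leaders are the first instruction plus the instruction after each branch.
Number of basic blocks = branches + 1
= 14 + 1 = 15

15


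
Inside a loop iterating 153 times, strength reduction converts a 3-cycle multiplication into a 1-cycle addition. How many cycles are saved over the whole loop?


Per-iteration saving = 3 - 1 = 2
Total saved = 153 * 2 = 306

306


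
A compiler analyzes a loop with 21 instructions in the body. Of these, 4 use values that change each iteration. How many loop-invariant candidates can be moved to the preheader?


Invariant candidates = total - loop-dependent
= 21 - 4 = 17

17


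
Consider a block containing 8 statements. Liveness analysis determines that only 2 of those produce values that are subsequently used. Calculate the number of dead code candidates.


Dead code = total statements - live definitions
= 8 - 2 = 6

6


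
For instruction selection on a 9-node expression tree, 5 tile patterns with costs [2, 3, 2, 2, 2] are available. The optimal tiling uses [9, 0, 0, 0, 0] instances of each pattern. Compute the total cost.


Total cost = sum(count_i * cost_i)
= 9*2 + 0*3 + 0*2 + 0*2 + 0*2
= 18

18


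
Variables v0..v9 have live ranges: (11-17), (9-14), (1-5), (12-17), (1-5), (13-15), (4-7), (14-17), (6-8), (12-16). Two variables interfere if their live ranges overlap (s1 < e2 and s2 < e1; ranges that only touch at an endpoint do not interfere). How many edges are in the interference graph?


Check all pairs for overlapping intervals.
Two intervals (s1,e1) and (s2,e2) overlap if s1 < e2 and s2 < e1.
v0 (11-17) vs v1..v9: overlaps v1, v3, v5, v7, v9 -> 5
v1 (9-14) vs v2..v9: overlaps v3, v5, v9 -> 3
v2 (1-5) vs v3..v9: overlaps v4, v6 -> 2
v3 (12-17) vs v4..v9: overlaps v5, v7, v9 -> 3
v4 (1-5) vs v5..v9: overlaps v6 -> 1
v5 (13-15) vs v6..v9: overlaps v7, v9 -> 2
v6 (4-7) vs v7..v9: overlaps v8 -> 1
v7 (14-17) vs v8..v9: overlaps v9 -> 1
v8 (6-8) vs v9: overlaps none -> 0
Total overlapping pairs = 5 + 3 + 2 + 3 + 1 + 2 + 1 + 1 + 0 = 18

18


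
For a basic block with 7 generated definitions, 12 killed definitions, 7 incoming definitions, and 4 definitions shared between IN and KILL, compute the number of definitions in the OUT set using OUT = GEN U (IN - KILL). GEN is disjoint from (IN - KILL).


IN - KILL: 7 - 4 = 3 surviving definitions
OUT = GEN + surviving = 7 + 3 = 10

10


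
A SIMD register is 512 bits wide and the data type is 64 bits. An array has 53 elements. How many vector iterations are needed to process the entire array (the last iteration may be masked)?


Width = 512 / 64 = 8 elements per vector op
Iterations = ceil(53 / 8) = 7

7


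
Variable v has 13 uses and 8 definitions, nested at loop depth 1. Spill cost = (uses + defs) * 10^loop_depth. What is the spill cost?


uses + defs = 13 + 8 = 21
10^1 = 10
Spill cost = 21 * 10 = 210

210


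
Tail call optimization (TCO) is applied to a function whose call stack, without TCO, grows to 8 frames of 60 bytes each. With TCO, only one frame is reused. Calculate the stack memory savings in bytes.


Without TCO: 8 * 60 = 480 bytes
With TCO: reuse 1 frame = 60 bytes
Savings = 480 - 60 = 420

420


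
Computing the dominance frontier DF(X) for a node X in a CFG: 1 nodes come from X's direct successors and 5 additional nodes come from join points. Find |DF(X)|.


DF(X) = direct successor contributions + join point contributions
= 1 + 5 = 6

6


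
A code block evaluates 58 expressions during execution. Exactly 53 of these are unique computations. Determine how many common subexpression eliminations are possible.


CSE count = total expressions - unique expressions
= 58 - 53 = 5

5


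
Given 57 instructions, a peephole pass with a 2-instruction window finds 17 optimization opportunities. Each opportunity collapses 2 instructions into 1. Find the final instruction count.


Each match removes 1 instructions.
Total removed = 17 * 1 = 17
Remaining = 57 - 17 = 40

40


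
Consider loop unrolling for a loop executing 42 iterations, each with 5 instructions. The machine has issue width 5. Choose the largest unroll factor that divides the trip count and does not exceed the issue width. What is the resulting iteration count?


Largest divisor of 42 <= 5 is 3
New iterations = 42 / 3 = 14

14


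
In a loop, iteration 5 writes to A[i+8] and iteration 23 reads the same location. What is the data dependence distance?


Distance = read iteration - write iteration
= 23 - 5 = 18

18


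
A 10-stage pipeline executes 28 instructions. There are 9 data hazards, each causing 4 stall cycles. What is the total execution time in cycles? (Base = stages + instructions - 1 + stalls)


Base cycles = 10 + 28 - 1 = 37
Total stalls = 9 * 4 = 36
Total = 37 + 36 = 73

73


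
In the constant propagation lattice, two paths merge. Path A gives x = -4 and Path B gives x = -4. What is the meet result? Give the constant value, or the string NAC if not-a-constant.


Meet operation: if both paths give the same constant, result is that constant; if they differ, result is NAC (not-a-constant).
Path A: -4, Path B: -4 -> equal
Result: constant -> -4

-4


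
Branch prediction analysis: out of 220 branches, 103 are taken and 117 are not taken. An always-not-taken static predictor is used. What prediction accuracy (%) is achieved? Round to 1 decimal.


Predictor: always-not-taken
Correct predictions = 117
Accuracy = 117 / 220 * 100 = 53.2%

53.2


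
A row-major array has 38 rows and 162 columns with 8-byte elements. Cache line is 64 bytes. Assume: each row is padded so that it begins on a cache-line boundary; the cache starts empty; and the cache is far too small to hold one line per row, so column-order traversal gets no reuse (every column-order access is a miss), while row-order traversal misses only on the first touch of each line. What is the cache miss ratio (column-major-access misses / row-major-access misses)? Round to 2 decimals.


Each row occupies 162 * 8 = 1296 bytes and starts on a line boundary, so it spans ceil(1296 / 64) = 21 cache lines.
Row-major traversal misses (one per line touched): 38 * ceil(162 * 8 / 64) = 798
Column-major traversal misses (no reuse, every access misses): 38 * 162 = 6156
Ratio = 6156 / 798 = 7.71

7.71


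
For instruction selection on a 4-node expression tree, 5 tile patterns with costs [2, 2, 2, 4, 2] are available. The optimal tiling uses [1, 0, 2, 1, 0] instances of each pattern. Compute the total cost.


Total cost = sum(count_i * cost_i)
= 1*2 + 0*2 + 2*2 + 1*4 + 0*2
= 10

10


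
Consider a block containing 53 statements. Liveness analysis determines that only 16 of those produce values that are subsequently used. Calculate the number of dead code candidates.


Dead code = total statements - live definitions
= 53 - 16 = 37

37


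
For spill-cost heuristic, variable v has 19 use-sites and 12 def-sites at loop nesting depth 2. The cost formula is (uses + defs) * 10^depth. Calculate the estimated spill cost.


uses + defs = 19 + 12 = 31
10^2 = 100
Spill cost = 31 * 100 = 3100

3100


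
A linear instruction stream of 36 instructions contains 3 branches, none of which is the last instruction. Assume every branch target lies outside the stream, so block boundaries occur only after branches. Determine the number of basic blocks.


With no in-sequence branch targets, the leaders are the first instruction plus the instruction after each branch.
Number of basic blocks = branches + 1
= 3 + 1 = 4

4


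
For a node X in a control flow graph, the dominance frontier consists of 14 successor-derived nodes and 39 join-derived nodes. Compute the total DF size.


DF(X) = direct successor contributions + join point contributions
= 14 + 39 = 53

53


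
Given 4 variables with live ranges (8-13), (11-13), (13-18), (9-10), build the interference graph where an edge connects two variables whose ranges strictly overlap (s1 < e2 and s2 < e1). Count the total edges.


Check all pairs for overlapping intervals.
Two intervals (s1,e1) and (s2,e2) overlap if s1 < e2 and s2 < e1.
v0 (8-13) vs v1..v3: overlaps v1, v3 -> 2
v1 (11-13) vs v2..v3: overlaps none -> 0
v2 (13-18) vs v3: overlaps none -> 0
Total overlapping pairs = 2 + 0 + 0 = 2

2


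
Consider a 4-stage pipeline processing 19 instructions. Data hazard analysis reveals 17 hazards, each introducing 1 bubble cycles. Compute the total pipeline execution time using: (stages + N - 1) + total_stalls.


Base cycles = 4 + 19 - 1 = 22
Total stalls = 17 * 1 = 17
Total = 22 + 17 = 39

39


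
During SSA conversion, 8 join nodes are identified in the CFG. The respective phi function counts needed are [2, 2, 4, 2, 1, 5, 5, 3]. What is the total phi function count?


Total phi functions = sum of phi functions at each join node
= 2 + 2 + 4 + 2 + 1 + 5 + 5 + 3 = 24

24


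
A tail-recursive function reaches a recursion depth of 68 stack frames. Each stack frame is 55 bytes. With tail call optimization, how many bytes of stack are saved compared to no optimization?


Without TCO: 68 * 55 = 3740 bytes
With TCO: reuse 1 frame = 55 bytes
Savings = 3740 - 55 = 3685

3685


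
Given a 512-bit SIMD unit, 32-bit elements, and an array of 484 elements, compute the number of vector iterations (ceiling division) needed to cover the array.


Width = 512 / 32 = 16 elements per vector op
Iterations = ceil(484 / 16) = 31

31


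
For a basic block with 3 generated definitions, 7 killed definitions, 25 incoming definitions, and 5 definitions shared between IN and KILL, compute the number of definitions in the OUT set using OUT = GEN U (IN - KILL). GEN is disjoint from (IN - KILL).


IN - KILL: 25 - 5 = 20 surviving definitions
OUT = GEN + surviving = 3 + 20 = 23

23


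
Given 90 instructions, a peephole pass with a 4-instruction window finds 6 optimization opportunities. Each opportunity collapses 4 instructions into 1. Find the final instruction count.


Each match removes 3 instructions.
Total removed = 6 * 3 = 18
Remaining = 90 - 18 = 72

72


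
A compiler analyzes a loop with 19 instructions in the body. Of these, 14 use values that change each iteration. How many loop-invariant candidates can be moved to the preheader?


Invariant candidates = total - loop-dependent
= 19 - 14 = 5

5


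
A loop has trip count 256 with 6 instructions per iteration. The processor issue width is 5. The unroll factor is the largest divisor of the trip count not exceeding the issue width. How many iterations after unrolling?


Largest divisor of 256 <= 5 is 4
New iterations = 256 / 4 = 64

64


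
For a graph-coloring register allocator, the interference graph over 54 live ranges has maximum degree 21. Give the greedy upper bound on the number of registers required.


Greedy coloring never needs more than (max_degree + 1) colors: when coloring a vertex, at most max_degree neighbors are already colored.
Upper bound = 21 + 1 = 22

22


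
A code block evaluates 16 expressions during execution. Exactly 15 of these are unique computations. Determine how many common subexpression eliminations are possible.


CSE count = total expressions - unique expressions
= 16 - 15 = 1

1


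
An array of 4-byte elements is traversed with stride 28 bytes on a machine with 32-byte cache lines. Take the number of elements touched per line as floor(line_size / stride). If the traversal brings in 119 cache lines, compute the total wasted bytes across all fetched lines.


Elements per line = floor(32 / 28) = 1
Bytes used per line = 1 * 4 = 4
Wasted per line = 32 - 4 = 28
Total wasted = 28 * 119 = 3332

3332


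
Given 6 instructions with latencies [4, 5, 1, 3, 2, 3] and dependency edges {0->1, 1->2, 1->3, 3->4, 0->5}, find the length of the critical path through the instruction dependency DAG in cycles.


Compute longest path through dependency graph: dist(Ik) = max over predecessors of dist + latency(Ik).
dist(I0) = latency 4 = 4
dist(I1) = dist(I0) + 5 = 4 + 5 = 9
dist(I2) = dist(I1) + 1 = 9 + 1 = 10
dist(I3) = dist(I1) + 3 = 9 + 3 = 12
dist(I4) = dist(I3) + 2 = 12 + 2 = 14
dist(I5) = dist(I0) + 3 = 4 + 3 = 7
Critical path = max dist = 14

14


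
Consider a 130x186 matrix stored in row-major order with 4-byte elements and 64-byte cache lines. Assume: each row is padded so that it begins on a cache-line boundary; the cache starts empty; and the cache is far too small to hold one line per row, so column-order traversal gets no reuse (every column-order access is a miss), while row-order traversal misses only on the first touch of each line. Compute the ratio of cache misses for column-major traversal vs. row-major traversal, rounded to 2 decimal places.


Each row occupies 186 * 4 = 744 bytes and starts on a line boundary, so it spans ceil(744 / 64) = 12 cache lines.
Row-major traversal misses (one per line touched): 130 * ceil(186 * 4 / 64) = 1560
Column-major traversal misses (no reuse, every access misses): 130 * 186 = 24180
Ratio = 24180 / 1560 = 15.5

15.5


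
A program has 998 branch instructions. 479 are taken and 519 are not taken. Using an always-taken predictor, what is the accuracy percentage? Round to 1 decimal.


Predictor: always-taken
Correct predictions = 479
Accuracy = 479 / 998 * 100 = 48.0%

48.0


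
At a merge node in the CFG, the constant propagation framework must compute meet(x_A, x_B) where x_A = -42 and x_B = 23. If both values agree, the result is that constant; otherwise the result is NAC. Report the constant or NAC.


Meet operation: if both paths give the same constant, result is that constant; if they differ, result is NAC (not-a-constant).
Path A: -42, Path B: 23 -> differ
Result: not-a-constant -> NAC

NAC


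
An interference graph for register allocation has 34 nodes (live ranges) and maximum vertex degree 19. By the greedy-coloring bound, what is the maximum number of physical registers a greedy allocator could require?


Greedy coloring never needs more than (max_degree + 1) colors: when coloring a vertex, at most max_degree neighbors are already colored.
Upper bound = 19 + 1 = 20

20


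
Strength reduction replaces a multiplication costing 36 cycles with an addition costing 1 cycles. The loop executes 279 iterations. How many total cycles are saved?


Per-iteration saving = 36 - 1 = 35
Total saved = 279 * 35 = 9765

9765


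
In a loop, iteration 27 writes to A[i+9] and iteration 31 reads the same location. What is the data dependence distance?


Distance = read iteration - write iteration
= 31 - 27 = 4

4


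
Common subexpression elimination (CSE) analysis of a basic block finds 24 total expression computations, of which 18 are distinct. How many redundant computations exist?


CSE count = total expressions - unique expressions
= 24 - 18 = 6

6


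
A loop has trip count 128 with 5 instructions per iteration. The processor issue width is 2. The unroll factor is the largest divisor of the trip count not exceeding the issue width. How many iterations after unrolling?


Largest divisor of 128 <= 2 is 2
New iterations = 128 / 2 = 64

64


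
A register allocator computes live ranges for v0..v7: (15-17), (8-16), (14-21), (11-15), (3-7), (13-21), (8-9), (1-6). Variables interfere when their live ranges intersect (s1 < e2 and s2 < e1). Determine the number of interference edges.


Check all pairs for overlapping intervals.
Two intervals (s1,e1) and (s2,e2) overlap if s1 < e2 and s2 < e1.
v0 (15-17) vs v1..v7: overlaps v1, v2, v5 -> 3
v1 (8-16) vs v2..v7: overlaps v2, v3, v5, v6 -> 4
v2 (14-21) vs v3..v7: overlaps v3, v5 -> 2
v3 (11-15) vs v4..v7: overlaps v5 -> 1
v4 (3-7) vs v5..v7: overlaps v7 -> 1
v5 (13-21) vs v6..v7: overlaps none -> 0
v6 (8-9) vs v7: overlaps none -> 0
Total overlapping pairs = 3 + 4 + 2 + 1 + 1 + 0 + 0 = 11

11


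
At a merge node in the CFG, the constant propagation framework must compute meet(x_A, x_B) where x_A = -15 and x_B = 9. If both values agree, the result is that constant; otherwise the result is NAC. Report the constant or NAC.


Meet operation: if both paths give the same constant, result is that constant; if they differ, result is NAC (not-a-constant).
Path A: -15, Path B: 9 -> differ
Result: not-a-constant -> NAC

NAC


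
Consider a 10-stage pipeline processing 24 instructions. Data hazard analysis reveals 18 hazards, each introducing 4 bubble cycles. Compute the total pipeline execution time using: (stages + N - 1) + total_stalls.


Base cycles = 10 + 24 - 1 = 33
Total stalls = 18 * 4 = 72
Total = 33 + 72 = 105

105


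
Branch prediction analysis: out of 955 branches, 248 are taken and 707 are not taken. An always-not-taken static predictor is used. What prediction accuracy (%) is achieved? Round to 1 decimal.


Predictor: always-not-taken
Correct predictions = 707
Accuracy = 707 / 955 * 100 = 74.0%

74.0


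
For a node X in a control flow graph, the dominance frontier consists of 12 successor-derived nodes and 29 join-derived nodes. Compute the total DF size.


DF(X) = direct successor contributions + join point contributions
= 12 + 29 = 41

41


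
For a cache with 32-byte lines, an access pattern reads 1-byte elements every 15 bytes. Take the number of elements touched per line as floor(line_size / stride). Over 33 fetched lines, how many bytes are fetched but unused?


Elements per line = floor(32 / 15) = 2
Bytes used per line = 2 * 1 = 2
Wasted per line = 32 - 2 = 30
Total wasted = 30 * 33 = 990

990


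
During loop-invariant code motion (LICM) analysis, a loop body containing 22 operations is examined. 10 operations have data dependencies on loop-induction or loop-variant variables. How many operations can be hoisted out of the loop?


Invariant candidates = total - loop-dependent
= 22 - 10 = 12

12


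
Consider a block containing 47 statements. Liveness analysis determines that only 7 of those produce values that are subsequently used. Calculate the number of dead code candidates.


Dead code = total statements - live definitions
= 47 - 7 = 40

40


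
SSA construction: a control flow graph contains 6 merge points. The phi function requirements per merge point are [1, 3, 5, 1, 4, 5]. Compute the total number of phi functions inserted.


Total phi functions = sum of phi functions at each join node
= 1 + 3 + 5 + 1 + 4 + 5 = 19

19


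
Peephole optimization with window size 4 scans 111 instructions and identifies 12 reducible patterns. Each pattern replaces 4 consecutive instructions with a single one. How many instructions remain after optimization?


Each match removes 3 instructions.
Total removed = 12 * 3 = 36
Remaining = 111 - 36 = 75

75


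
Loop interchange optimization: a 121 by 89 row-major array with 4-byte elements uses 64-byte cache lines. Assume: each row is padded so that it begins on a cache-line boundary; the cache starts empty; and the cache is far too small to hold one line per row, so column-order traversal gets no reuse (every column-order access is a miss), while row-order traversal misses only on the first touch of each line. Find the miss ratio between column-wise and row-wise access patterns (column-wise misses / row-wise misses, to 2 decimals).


Each row occupies 89 * 4 = 356 bytes and starts on a line boundary, so it spans ceil(356 / 64) = 6 cache lines.
Row-major traversal misses (one per line touched): 121 * ceil(89 * 4 / 64) = 726
Column-major traversal misses (no reuse, every access misses): 121 * 89 = 10769
Ratio = 10769 / 726 = 14.83

14.83


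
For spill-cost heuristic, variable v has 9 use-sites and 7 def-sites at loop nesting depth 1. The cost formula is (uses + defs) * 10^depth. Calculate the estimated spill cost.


uses + defs = 9 + 7 = 16
10^1 = 10
Spill cost = 16 * 10 = 160

160


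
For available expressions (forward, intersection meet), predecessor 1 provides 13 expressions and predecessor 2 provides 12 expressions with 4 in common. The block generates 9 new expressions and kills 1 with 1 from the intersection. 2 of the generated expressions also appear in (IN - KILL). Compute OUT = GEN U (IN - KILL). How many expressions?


IN = intersection of predecessors = 4
IN - KILL = 4 - 1 = 3
|OUT| = |GEN| + |IN - KILL| - |GEN ∩ (IN - KILL)| = 9 + 3 - 2 = 10

10


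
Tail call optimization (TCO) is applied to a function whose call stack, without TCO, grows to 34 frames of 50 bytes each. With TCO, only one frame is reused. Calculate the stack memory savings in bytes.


Without TCO: 34 * 50 = 1700 bytes
With TCO: reuse 1 frame = 50 bytes
Savings = 1700 - 50 = 1650

1650


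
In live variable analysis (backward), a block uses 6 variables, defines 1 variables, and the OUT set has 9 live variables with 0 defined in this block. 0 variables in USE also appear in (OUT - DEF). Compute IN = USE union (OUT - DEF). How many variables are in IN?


OUT - DEF: 9 - 0 = 9
|IN| = |USE| + |OUT - DEF| - |USE ∩ (OUT - DEF)| = 6 + 9 - 0 = 15

15
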